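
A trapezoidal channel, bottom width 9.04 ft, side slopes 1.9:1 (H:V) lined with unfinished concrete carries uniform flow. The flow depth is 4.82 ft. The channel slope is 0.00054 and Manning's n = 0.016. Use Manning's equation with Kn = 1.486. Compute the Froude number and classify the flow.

subcritical

With bottom width b = 9.04 ft and side slope z = 1.9: A = (b + zy)y = (9.04 + 1.9×4.82)×4.82 = 87.71 ft²; P = b + 2y√(1+z²) = 9.04 + 2×4.82×2.147 = 29.74 ft.
Hydraulic radius R = A/P = 87.71/29.74 = 2.95 ft.
V = (1.486/n) R^(2/3) √S = (1.486/0.016) × 2.95^(2/3) × √0.00054 = 4.439 ft/s. Hydraulic depth D_h = A/T = 87.71/27.36 = 3.206 ft.
Froude number Fr = V/√(g·D_h) = 4.439/√(32.2×3.206) = 0.437, which is less than 1, so the flow is subcritical.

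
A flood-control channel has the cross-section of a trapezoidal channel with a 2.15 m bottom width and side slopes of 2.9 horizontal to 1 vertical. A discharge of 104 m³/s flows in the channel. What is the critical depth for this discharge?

At critical depth, Q² T / (g A³) = 1, i.e. A³/T = Q²/g = 104²/9.81 = 1103.
At y = 3.13 m: A³/T = 2137 — high.
At y = 2.41 m: A³/T = 662.5 — low.
At y = 2.7 m: A³/T = 1099 — ≈ 1103.

y_c = 2.7 m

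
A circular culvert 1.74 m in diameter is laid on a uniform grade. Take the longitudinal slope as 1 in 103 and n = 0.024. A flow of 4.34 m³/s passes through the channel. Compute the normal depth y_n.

Manning's equation rearranged: A R^(2/3) = nQ / (1·√S) = 0.024 × 4.34 / (√0.009709) = 1.057.
Try y = 0.886 m: A R^(2/3) = 0.7039 — too small.
Try y = 1.15 m: A R^(2/3) = 1.057 — close enough.

y_n = 1.15 m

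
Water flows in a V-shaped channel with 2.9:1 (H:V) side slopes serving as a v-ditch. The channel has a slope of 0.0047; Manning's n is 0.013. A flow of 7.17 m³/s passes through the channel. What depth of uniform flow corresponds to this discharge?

Manning's equation rearranged: A R^(2/3) = nQ / (1·√S) = 0.013 × 7.17 / (√0.0047) = 1.36.
Trying y = 0.63 m: A R^(2/3) = 0.5133 — short.
Trying y = 1.06 m: A R^(2/3) = 2.056 — over.
Trying y = 0.908 m: A R^(2/3) = 1.36 — matches.

y_n = 0.908 m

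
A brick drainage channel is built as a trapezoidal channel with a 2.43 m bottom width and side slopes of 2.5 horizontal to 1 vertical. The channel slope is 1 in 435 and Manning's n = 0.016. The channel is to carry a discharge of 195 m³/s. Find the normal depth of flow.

y_n = 3.65 m

Manning's equation rearranged: A R^(2/3) = nQ / (1·√S) = 0.016 × 195 / (√0.002299) = 65.07.
Try y = 4.44 m: A R^(2/3) = 104.1 — too large.
Try y = 2.79 m: A R^(2/3) = 34.43 — too small.
Try y = 3.65 m: A R^(2/3) = 64.92 — matches.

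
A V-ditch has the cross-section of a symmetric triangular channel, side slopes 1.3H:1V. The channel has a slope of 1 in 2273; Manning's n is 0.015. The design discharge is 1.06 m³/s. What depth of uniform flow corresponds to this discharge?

Manning's equation rearranged: A R^(2/3) = nQ / (1·√S) = 0.015 × 1.06 / (√0.0004399) = 0.758.
Trying y = 1.23 m: A R^(2/3) = 1.218 — too large.
Trying y = 0.888 m: A R^(2/3) = 0.511 — too small.
Trying y = 1.03 m: A R^(2/3) = 0.7589 — matches.

y_n = 1.03 m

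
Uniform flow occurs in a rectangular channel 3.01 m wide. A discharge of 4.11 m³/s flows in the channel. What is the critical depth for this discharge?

For a rectangular channel, critical depth y_c = (q²/g)^(1/3) where q = Q/b = 4.11/3.01 = 1.365 m²/s.
So y_c = (1.365²/9.81)^(1/3) = 0.575 m.

y_c = 0.575 m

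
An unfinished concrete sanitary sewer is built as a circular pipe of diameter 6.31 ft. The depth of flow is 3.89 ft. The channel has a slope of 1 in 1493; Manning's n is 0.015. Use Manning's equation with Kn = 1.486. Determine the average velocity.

V = 3.76 ft/s

For a circular section of diameter D = 6.31 ft at depth y = 3.89 ft, the central angle is θ = 2 arccos(1 − 2y/D) = 3.612 rad. Then A = (D²/8)(θ − sin θ) = 20.23 ft² and P = Dθ/2 = 11.4 ft.
Hydraulic radius R = A/P = 20.23/11.4 = 1.775 ft.
From Manning's equation, V = (1.486/n) R^(2/3) S^(1/2) = (1.486/0.015) × 1.775^(2/3) × 0.0006698^(1/2) = 3.76 ft/s.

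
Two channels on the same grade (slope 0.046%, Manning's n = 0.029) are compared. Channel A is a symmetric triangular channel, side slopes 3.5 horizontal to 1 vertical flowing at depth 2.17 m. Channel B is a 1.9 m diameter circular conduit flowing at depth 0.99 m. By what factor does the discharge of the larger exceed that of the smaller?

Channel A: For a triangular section with side slope z = 3.5: A = zy² = 3.5×2.17² = 16.48 m²; P = 2y√(1+z²) = 2×2.17×3.64 = 15.8 m. Hydraulic radius R = A/P = 16.48/15.8 = 1.043 m. Q_A = (1/0.029)·16.48·1.043^(2/3)·√0.00046 = 12.54 m³/s.
Channel B: For a circular section of diameter D = 1.9 m at depth y = 0.99 m, the central angle is θ = 2 arccos(1 − 2y/D) = 3.226 rad. Then A = (D²/8)(θ − sin θ) = 1.494 m² and P = Dθ/2 = 3.065 m. Hydraulic radius R = A/P = 1.494/3.065 = 0.4874 m. Q_B = (1/0.029)·1.494·0.4874^(2/3)·√0.00046 = 0.6841 m³/s.
The larger discharge is 12.54 m³/s and the smaller is 0.6841 m³/s; the ratio is 18.3.

18.3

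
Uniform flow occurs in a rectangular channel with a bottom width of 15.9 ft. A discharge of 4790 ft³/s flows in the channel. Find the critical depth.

For a rectangular channel, critical depth y_c = (q²/g)^(1/3) where q = Q/b = 4790/15.9 = 301.3 ft²/s.
So y_c = (301.3²/32.2)^(1/3) = 14.1 ft.

y_c = 14.1 ft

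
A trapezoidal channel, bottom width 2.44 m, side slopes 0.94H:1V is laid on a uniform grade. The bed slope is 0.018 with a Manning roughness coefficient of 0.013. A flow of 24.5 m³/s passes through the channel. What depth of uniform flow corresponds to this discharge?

y_n = 0.962 m

Manning's equation rearranged: A R^(2/3) = nQ / (1·√S) = 0.013 × 24.5 / (√0.018) = 2.374.
At y = 1.08 m: A R^(2/3) = 2.915 — high.
At y = 0.679 m: A R^(2/3) = 1.291 — low.
At y = 0.962 m: A R^(2/3) = 2.372 — ≈ 2.374.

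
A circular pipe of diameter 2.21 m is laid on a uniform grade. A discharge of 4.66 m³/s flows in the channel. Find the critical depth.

y_c = 1 m

At critical depth, Q² T / (g A³) = 1, i.e. A³/T = Q²/g = 4.66²/9.81 = 2.214.
At y = 1.12 m: A³/T = 3.361 — over.
At y = 0.696 m: A³/T = 0.5403 — short.
At y = 1 m: A³/T = 2.18 — ≈ 2.214.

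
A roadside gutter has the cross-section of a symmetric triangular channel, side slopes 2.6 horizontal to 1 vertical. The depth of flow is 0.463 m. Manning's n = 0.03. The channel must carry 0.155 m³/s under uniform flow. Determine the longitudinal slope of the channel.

S = 0.000537

For a triangular section with side slope z = 2.6: A = zy² = 2.6×0.463² = 0.5574 m²; P = 2y√(1+z²) = 2×0.463×2.786 = 2.58 m.
Hydraulic radius R = A/P = 0.5574/2.58 = 0.2161 m.
From Manning's equation, S = [nQ / (1 A R^(2/3))]² = [0.03 × 0.155 / (1 × 0.5574 × 0.2161^(2/3))]² = 0.000537.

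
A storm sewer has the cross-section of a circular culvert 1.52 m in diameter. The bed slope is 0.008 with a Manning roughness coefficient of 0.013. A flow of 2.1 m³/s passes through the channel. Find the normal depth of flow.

Manning's equation rearranged: A R^(2/3) = nQ / (1·√S) = 0.013 × 2.1 / (√0.008) = 0.3052.
Try y = 0.68 m: A R^(2/3) = 0.3924 — over.
Try y = 0.592 m: A R^(2/3) = 0.3055 — matches.

y_n = 0.592 m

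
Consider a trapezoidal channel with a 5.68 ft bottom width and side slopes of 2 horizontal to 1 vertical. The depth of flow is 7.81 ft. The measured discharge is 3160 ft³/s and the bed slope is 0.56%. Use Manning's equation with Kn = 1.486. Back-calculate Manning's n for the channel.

With bottom width b = 5.68 ft and side slope z = 2: A = (b + zy)y = (5.68 + 2×7.81)×7.81 = 166.4 ft²; P = b + 2y√(1+z²) = 5.68 + 2×7.81×2.236 = 40.61 ft.
Hydraulic radius R = A/P = 166.4/40.61 = 4.097 ft.
Rearranging Manning's equation: n = (1.486/Q) A R^(2/3) S^(1/2) = (1.486/3160) × 166.4 × 4.097^(2/3) × √0.0056 = 0.015.

n = 0.015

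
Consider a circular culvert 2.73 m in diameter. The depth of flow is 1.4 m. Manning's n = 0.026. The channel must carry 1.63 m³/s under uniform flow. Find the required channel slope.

S = 0.00032

For a circular section of diameter D = 2.73 m at depth y = 1.4 m, the central angle is θ = 2 arccos(1 − 2y/D) = 3.193 rad. Then A = (D²/8)(θ − sin θ) = 3.022 m² and P = Dθ/2 = 4.358 m.
Hydraulic radius R = A/P = 3.022/4.358 = 0.6935 m.
From Manning's equation, S = [nQ / (1 A R^(2/3))]² = [0.026 × 1.63 / (1 × 3.022 × 0.6935^(2/3))]² = 0.00032.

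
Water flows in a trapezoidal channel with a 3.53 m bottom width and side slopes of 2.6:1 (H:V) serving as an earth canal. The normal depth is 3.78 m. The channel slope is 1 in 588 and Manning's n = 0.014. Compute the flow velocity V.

V = 4.76 m/s

With bottom width b = 3.53 m and side slope z = 2.6: A = (b + zy)y = (3.53 + 2.6×3.78)×3.78 = 50.49 m²; P = b + 2y√(1+z²) = 3.53 + 2×3.78×2.786 = 24.59 m.
Hydraulic radius R = A/P = 50.49/24.59 = 2.053 m.
From Manning's equation, V = (1/n) R^(2/3) S^(1/2) = (1/0.014) × 2.053^(2/3) × 0.001701^(1/2) = 4.76 m/s.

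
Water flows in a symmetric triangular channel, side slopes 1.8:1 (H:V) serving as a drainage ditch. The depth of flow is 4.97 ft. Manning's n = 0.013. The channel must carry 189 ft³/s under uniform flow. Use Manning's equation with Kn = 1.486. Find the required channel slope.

S = 0.000492

For a triangular section with side slope z = 1.8: A = zy² = 1.8×4.97² = 44.46 ft²; P = 2y√(1+z²) = 2×4.97×2.059 = 20.47 ft.
Hydraulic radius R = A/P = 44.46/20.47 = 2.172 ft.
From Manning's equation, S = [nQ / (1.486 A R^(2/3))]² = [0.013 × 189 / (1.486 × 44.46 × 2.172^(2/3))]² = 0.000492.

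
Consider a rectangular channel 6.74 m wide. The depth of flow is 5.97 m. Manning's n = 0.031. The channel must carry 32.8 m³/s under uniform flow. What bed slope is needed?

Flow area A = b·y = 6.74 × 5.97 = 40.24 m². Wetted perimeter P = b + 2y = 6.74 + 2×5.97 = 18.68 m.
Hydraulic radius R = A/P = 40.24/18.68 = 2.154 m.
From Manning's equation, S = [nQ / (1 A R^(2/3))]² = [0.031 × 32.8 / (1 × 40.24 × 2.154^(2/3))]² = 0.00023.

S = 0.00023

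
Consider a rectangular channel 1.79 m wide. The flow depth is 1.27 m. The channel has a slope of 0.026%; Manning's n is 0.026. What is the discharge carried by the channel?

Q = 0.918 m³/s

Flow area A = b·y = 1.79 × 1.27 = 2.273 m². Wetted perimeter P = b + 2y = 1.79 + 2×1.27 = 4.33 m.
Hydraulic radius R = A/P = 2.273/4.33 = 0.525 m.
Manning's equation: Q = (1/n) A R^(2/3) S^(1/2) = (1/0.026) × 2.273 × 0.525^(2/3) × 0.00026^(1/2) = 0.918 m³/s.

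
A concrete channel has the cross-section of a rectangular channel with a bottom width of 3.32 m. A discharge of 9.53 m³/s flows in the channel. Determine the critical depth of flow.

y_c = 0.944 m

For a rectangular channel, critical depth y_c = (q²/g)^(1/3) where q = Q/b = 9.53/3.32 = 2.87 m²/s.
So y_c = (2.87²/9.81)^(1/3) = 0.944 m.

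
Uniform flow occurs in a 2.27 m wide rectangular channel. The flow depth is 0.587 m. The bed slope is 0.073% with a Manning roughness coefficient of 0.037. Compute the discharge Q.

Flow area A = b·y = 2.27 × 0.587 = 1.332 m². Wetted perimeter P = b + 2y = 2.27 + 2×0.587 = 3.444 m.
Hydraulic radius R = A/P = 1.332/3.444 = 0.3869 m.
Manning's equation: Q = (1/n) A R^(2/3) S^(1/2) = (1/0.037) × 1.332 × 0.3869^(2/3) × 0.00073^(1/2) = 0.517 m³/s.

Q = 0.517 m³/s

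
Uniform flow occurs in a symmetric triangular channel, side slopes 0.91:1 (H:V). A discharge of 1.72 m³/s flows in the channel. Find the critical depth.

y_c = 0.939 m

At critical depth, Q² T / (g A³) = 1, i.e. A³/T = Q²/g = 1.72²/9.81 = 0.3016.
Trying y = 1.2 m: A³/T = 1.03 — high.
Trying y = 0.723 m: A³/T = 0.0818 — low.
Trying y = 0.939 m: A³/T = 0.3023 — close enough.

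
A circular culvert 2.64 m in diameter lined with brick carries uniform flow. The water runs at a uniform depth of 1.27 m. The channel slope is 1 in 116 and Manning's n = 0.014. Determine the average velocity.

For a circular section of diameter D = 2.64 m at depth y = 1.27 m, the central angle is θ = 2 arccos(1 − 2y/D) = 3.066 rad. Then A = (D²/8)(θ − sin θ) = 2.605 m² and P = Dθ/2 = 4.047 m.
Hydraulic radius R = A/P = 2.605/4.047 = 0.6437 m.
From Manning's equation, V = (1/n) R^(2/3) S^(1/2) = (1/0.014) × 0.6437^(2/3) × 0.008621^(1/2) = 4.94 m/s.

V = 4.94 m/s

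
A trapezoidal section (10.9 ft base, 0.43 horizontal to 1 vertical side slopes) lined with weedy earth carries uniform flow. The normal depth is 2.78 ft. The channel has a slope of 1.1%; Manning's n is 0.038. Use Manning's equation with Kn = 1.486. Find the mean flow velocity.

V = 6.47 ft/s

With bottom width b = 10.9 ft and side slope z = 0.43: A = (b + zy)y = (10.9 + 0.43×2.78)×2.78 = 33.63 ft²; P = b + 2y√(1+z²) = 10.9 + 2×2.78×1.089 = 16.95 ft.
Hydraulic radius R = A/P = 33.63/16.95 = 1.984 ft.
From Manning's equation, V = (1.486/n) R^(2/3) S^(1/2) = (1.486/0.038) × 1.984^(2/3) × 0.011^(1/2) = 6.47 ft/s.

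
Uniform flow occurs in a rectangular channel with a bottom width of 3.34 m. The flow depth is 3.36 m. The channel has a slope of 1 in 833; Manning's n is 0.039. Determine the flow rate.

Flow area A = b·y = 3.34 × 3.36 = 11.22 m². Wetted perimeter P = b + 2y = 3.34 + 2×3.36 = 10.06 m.
Hydraulic radius R = A/P = 11.22/10.06 = 1.116 m.
Manning's equation: Q = (1/n) A R^(2/3) S^(1/2) = (1/0.039) × 11.22 × 1.116^(2/3) × 0.0012^(1/2) = 10.7 m³/s.

Q = 10.7 m³/s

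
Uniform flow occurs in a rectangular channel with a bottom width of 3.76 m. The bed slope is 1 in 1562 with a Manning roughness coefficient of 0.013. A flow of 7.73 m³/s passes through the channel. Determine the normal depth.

Manning's equation rearranged: A R^(2/3) = nQ / (1·√S) = 0.013 × 7.73 / (√0.0006402) = 3.972.
Trying y = 1.44 m: A R^(2/3) = 4.726 — over.
Trying y = 1.12 m: A R^(2/3) = 3.326 — short.
Trying y = 1.27 m: A R^(2/3) = 3.97 — ≈ 3.972.

y_n = 1.27 m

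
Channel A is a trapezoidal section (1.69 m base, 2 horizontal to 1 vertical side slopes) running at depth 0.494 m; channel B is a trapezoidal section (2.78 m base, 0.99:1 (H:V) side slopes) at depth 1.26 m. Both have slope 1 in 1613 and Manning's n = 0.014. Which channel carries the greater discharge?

Channel A: With bottom width b = 1.69 m and side slope z = 2: A = (b + zy)y = (1.69 + 2×0.494)×0.494 = 1.323 m²; P = b + 2y√(1+z²) = 1.69 + 2×0.494×2.236 = 3.899 m. Hydraulic radius R = A/P = 1.323/3.899 = 0.3393 m. Q_A = (1/0.014)·1.323·0.3393^(2/3)·√0.00062 = 1.145 m³/s.
Channel B: With bottom width b = 2.78 m and side slope z = 0.99: A = (b + zy)y = (2.78 + 0.99×1.26)×1.26 = 5.075 m²; P = b + 2y√(1+z²) = 2.78 + 2×1.26×1.407 = 6.326 m. Hydraulic radius R = A/P = 5.075/6.326 = 0.8022 m. Q_B = (1/0.014)·5.075·0.8022^(2/3)·√0.00062 = 7.792 m³/s.
Q_A = 1.145 m³/s vs Q_B = 7.792 m³/s, so channel B carries more.

channel B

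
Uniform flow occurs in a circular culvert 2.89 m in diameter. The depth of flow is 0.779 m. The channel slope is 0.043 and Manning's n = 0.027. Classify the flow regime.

supercritical

For a circular section of diameter D = 2.89 m at depth y = 0.779 m, the central angle is θ = 2 arccos(1 − 2y/D) = 2.184 rad. Then A = (D²/8)(θ − sin θ) = 1.426 m² and P = Dθ/2 = 3.155 m.
Hydraulic radius R = A/P = 1.426/3.155 = 0.4518 m.
V = (1/n) R^(2/3) √S = (1/0.027) × 0.4518^(2/3) × √0.043 = 4.522 m/s. Hydraulic depth D_h = A/T = 1.426/2.565 = 0.5559 m.
Froude number Fr = V/√(g·D_h) = 4.522/√(9.81×0.5559) = 1.94, which is greater than 1, so the flow is supercritical.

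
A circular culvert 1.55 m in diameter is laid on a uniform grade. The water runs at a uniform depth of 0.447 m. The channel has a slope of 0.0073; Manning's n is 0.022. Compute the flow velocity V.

V = 1.57 m/s

For a circular section of diameter D = 1.55 m at depth y = 0.447 m, the central angle is θ = 2 arccos(1 − 2y/D) = 2.268 rad. Then A = (D²/8)(θ − sin θ) = 0.4507 m² and P = Dθ/2 = 1.757 m.
Hydraulic radius R = A/P = 0.4507/1.757 = 0.2564 m.
From Manning's equation, V = (1/n) R^(2/3) S^(1/2) = (1/0.022) × 0.2564^(2/3) × 0.0073^(1/2) = 1.57 m/s.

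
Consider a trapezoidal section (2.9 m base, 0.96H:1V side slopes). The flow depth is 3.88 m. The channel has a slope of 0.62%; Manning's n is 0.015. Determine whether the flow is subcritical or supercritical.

supercritical

With bottom width b = 2.9 m and side slope z = 0.96: A = (b + zy)y = (2.9 + 0.96×3.88)×3.88 = 25.7 m²; P = b + 2y√(1+z²) = 2.9 + 2×3.88×1.386 = 13.66 m.
Hydraulic radius R = A/P = 25.7/13.66 = 1.882 m.
V = (1/n) R^(2/3) √S = (1/0.015) × 1.882^(2/3) × √0.0062 = 8.002 m/s. Hydraulic depth D_h = A/T = 25.7/10.35 = 2.484 m.
Froude number Fr = V/√(g·D_h) = 8.002/√(9.81×2.484) = 1.62, which is greater than 1, so the flow is supercritical.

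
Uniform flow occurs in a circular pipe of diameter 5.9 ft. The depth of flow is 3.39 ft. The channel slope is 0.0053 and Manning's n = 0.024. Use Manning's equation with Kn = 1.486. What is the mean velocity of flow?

For a circular section of diameter D = 5.9 ft at depth y = 3.39 ft, the central angle is θ = 2 arccos(1 − 2y/D) = 3.441 rad. Then A = (D²/8)(θ − sin θ) = 16.26 ft² and P = Dθ/2 = 10.15 ft.
Hydraulic radius R = A/P = 16.26/10.15 = 1.601 ft.
From Manning's equation, V = (1.486/n) R^(2/3) S^(1/2) = (1.486/0.024) × 1.601^(2/3) × 0.0053^(1/2) = 6.17 ft/s.

V = 6.17 ft/s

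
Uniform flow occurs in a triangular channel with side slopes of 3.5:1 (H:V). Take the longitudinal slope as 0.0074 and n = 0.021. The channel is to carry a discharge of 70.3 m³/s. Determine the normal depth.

Manning's equation rearranged: A R^(2/3) = nQ / (1·√S) = 0.021 × 70.3 / (√0.0074) = 17.16.
Try y = 2.55 m: A R^(2/3) = 26.07 — high.
Try y = 2.18 m: A R^(2/3) = 17.16 — ≈ 17.16.

y_n = 2.18 m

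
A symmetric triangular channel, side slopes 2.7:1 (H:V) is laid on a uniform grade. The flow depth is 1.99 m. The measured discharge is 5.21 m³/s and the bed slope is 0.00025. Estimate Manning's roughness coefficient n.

n = 0.031

For a triangular section with side slope z = 2.7: A = zy² = 2.7×1.99² = 10.69 m²; P = 2y√(1+z²) = 2×1.99×2.879 = 11.46 m.
Hydraulic radius R = A/P = 10.69/11.46 = 0.9331 m.
Rearranging Manning's equation: n = (1/Q) A R^(2/3) S^(1/2) = (1/5.21) × 10.69 × 0.9331^(2/3) × √0.00025 = 0.031.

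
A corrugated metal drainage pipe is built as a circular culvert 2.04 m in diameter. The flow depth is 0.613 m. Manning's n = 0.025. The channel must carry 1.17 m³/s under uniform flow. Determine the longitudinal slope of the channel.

S = 0.00509

For a circular section of diameter D = 2.04 m at depth y = 0.613 m, the central angle is θ = 2 arccos(1 − 2y/D) = 2.321 rad. Then A = (D²/8)(θ − sin θ) = 0.8266 m² and P = Dθ/2 = 2.367 m.
Hydraulic radius R = A/P = 0.8266/2.367 = 0.3492 m.
From Manning's equation, S = [nQ / (1 A R^(2/3))]² = [0.025 × 1.17 / (1 × 0.8266 × 0.3492^(2/3))]² = 0.00509.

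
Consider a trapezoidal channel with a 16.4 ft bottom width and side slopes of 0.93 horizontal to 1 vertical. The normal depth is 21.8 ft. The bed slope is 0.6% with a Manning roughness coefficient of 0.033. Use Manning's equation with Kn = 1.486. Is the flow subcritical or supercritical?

subcritical

With bottom width b = 16.4 ft and side slope z = 0.93: A = (b + zy)y = (16.4 + 0.93×21.8)×21.8 = 799.5 ft²; P = b + 2y√(1+z²) = 16.4 + 2×21.8×1.366 = 75.94 ft.
Hydraulic radius R = A/P = 799.5/75.94 = 10.53 ft.
V = (1.486/n) R^(2/3) √S = (1.486/0.033) × 10.53^(2/3) × √0.006 = 16.75 ft/s. Hydraulic depth D_h = A/T = 799.5/56.95 = 14.04 ft.
Froude number Fr = V/√(g·D_h) = 16.75/√(32.2×14.04) = 0.788, which is less than 1, so the flow is subcritical.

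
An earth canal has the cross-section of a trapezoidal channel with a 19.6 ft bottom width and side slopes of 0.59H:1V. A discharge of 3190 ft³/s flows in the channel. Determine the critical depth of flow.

y_c = 8.56 ft

At critical depth, Q² T / (g A³) = 1, i.e. A³/T = Q²/g = 3190²/32.2 = 316000.
Try y = 6.76 ft: A³/T = 147000 — short.
Try y = 9.78 ft: A³/T = 490500 — over.
Try y = 8.56 ft: A³/T = 316300 — close enough.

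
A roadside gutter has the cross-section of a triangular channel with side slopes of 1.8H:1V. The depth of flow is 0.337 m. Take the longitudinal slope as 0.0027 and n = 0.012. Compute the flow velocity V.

For a triangular section with side slope z = 1.8: A = zy² = 1.8×0.337² = 0.2044 m²; P = 2y√(1+z²) = 2×0.337×2.059 = 1.388 m.
Hydraulic radius R = A/P = 0.2044/1.388 = 0.1473 m.
From Manning's equation, V = (1/n) R^(2/3) S^(1/2) = (1/0.012) × 0.1473^(2/3) × 0.0027^(1/2) = 1.21 m/s.

V = 1.21 m/s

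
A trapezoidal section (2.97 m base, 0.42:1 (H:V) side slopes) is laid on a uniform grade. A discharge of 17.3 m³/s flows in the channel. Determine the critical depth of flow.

At critical depth, Q² T / (g A³) = 1, i.e. A³/T = Q²/g = 17.3²/9.81 = 30.51.
Try y = 1.75 m: A³/T = 61.39 — high.
Try y = 1.03 m: A³/T = 11.22 — low.
Try y = 1.41 m: A³/T = 30.5 — matches.

y_c = 1.41 m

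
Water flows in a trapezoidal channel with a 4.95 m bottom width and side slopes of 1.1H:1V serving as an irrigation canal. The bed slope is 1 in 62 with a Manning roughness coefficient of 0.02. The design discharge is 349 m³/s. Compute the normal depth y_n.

Manning's equation rearranged: A R^(2/3) = nQ / (1·√S) = 0.02 × 349 / (√0.01613) = 54.96.
Try y = 2.91 m: A R^(2/3) = 34.36 — too small.
Try y = 4.73 m: A R^(2/3) = 89.07 — too large.
Try y = 3.71 m: A R^(2/3) = 54.89 — matches.

y_n = 3.71 m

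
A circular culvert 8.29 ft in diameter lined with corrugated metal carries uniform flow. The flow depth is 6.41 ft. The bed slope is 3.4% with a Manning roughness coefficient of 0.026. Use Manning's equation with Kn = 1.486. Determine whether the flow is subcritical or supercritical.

supercritical

For a circular section of diameter D = 8.29 ft at depth y = 6.41 ft, the central angle is θ = 2 arccos(1 − 2y/D) = 4.298 rad. Then A = (D²/8)(θ − sin θ) = 44.78 ft² and P = Dθ/2 = 17.81 ft.
Hydraulic radius R = A/P = 44.78/17.81 = 2.514 ft.
V = (1.486/n) R^(2/3) √S = (1.486/0.026) × 2.514^(2/3) × √0.034 = 19.48 ft/s. Hydraulic depth D_h = A/T = 44.78/6.943 = 6.45 ft.
Froude number Fr = V/√(g·D_h) = 19.48/√(32.2×6.45) = 1.35, which is greater than 1, so the flow is supercritical.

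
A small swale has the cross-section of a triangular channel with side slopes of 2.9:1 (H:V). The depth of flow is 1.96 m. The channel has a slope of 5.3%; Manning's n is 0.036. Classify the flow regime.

supercritical

For a triangular section with side slope z = 2.9: A = zy² = 2.9×1.96² = 11.14 m²; P = 2y√(1+z²) = 2×1.96×3.068 = 12.02 m.
Hydraulic radius R = A/P = 11.14/12.02 = 0.9265 m.
V = (1/n) R^(2/3) √S = (1/0.036) × 0.9265^(2/3) × √0.053 = 6.077 m/s. Hydraulic depth D_h = A/T = 11.14/11.37 = 0.98 m.
Froude number Fr = V/√(g·D_h) = 6.077/√(9.81×0.98) = 1.96, which is greater than 1, so the flow is supercritical.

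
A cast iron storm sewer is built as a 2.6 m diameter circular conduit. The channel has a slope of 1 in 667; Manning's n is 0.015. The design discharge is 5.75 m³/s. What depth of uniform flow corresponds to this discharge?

Manning's equation rearranged: A R^(2/3) = nQ / (1·√S) = 0.015 × 5.75 / (√0.001499) = 2.228.
Trying y = 1.71 m: A R^(2/3) = 3.064 — too large.
Trying y = 1.39 m: A R^(2/3) = 2.228 — close enough.

y_n = 1.39 m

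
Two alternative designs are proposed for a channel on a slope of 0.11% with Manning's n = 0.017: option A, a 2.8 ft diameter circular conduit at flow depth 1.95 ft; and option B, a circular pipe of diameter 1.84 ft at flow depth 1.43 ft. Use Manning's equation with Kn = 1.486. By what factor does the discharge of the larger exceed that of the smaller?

Channel A: For a circular section of diameter D = 2.8 ft at depth y = 1.95 ft, the central angle is θ = 2 arccos(1 − 2y/D) = 3.949 rad. Then A = (D²/8)(θ − sin θ) = 4.578 ft² and P = Dθ/2 = 5.529 ft. Hydraulic radius R = A/P = 4.578/5.529 = 0.8281 ft. Q_A = (1.486/0.017)·4.578·0.8281^(2/3)·√0.0011 = 11.7 ft³/s.
Channel B: For a circular section of diameter D = 1.84 ft at depth y = 1.43 ft, the central angle is θ = 2 arccos(1 − 2y/D) = 4.317 rad. Then A = (D²/8)(θ − sin θ) = 2.217 ft² and P = Dθ/2 = 3.971 ft. Hydraulic radius R = A/P = 2.217/3.971 = 0.5583 ft. Q_B = (1.486/0.017)·2.217·0.5583^(2/3)·√0.0011 = 4.359 ft³/s.
The larger discharge is 11.7 ft³/s and the smaller is 4.359 ft³/s; the ratio is 2.69.

2.69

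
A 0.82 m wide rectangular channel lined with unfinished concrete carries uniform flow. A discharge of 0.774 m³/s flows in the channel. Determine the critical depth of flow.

y_c = 0.449 m

For a rectangular channel, critical depth y_c = (q²/g)^(1/3) where q = Q/b = 0.774/0.82 = 0.9439 m²/s.
So y_c = (0.9439²/9.81)^(1/3) = 0.449 m.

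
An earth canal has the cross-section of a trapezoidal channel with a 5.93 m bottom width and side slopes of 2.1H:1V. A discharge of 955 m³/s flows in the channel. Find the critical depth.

At critical depth, Q² T / (g A³) = 1, i.e. A³/T = Q²/g = 955²/9.81 = 92970.
Try y = 9.13 m: A³/T = 271900 — over.
Try y = 5.5 m: A³/T = 30610 — short.
Try y = 7.14 m: A³/T = 92840 — matches.

y_c = 7.14 m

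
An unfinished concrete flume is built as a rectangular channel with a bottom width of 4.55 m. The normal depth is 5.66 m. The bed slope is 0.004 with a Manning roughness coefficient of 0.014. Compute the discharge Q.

Q = 161 m³/s

Flow area A = b·y = 4.55 × 5.66 = 25.75 m². Wetted perimeter P = b + 2y = 4.55 + 2×5.66 = 15.87 m.
Hydraulic radius R = A/P = 25.75/15.87 = 1.623 m.
Manning's equation: Q = (1/n) A R^(2/3) S^(1/2) = (1/0.014) × 25.75 × 1.623^(2/3) × 0.004^(1/2) = 161 m³/s.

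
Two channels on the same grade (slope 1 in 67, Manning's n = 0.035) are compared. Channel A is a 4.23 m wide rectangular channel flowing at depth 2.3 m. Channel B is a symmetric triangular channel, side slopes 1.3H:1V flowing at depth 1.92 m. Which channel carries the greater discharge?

channel A

Channel A: Flow area A = b·y = 4.23 × 2.3 = 9.729 m². Wetted perimeter P = b + 2y = 4.23 + 2×2.3 = 8.83 m. Hydraulic radius R = A/P = 9.729/8.83 = 1.102 m. Q_A = (1/0.035)·9.729·1.102^(2/3)·√0.01493 = 36.23 m³/s.
Channel B: For a triangular section with side slope z = 1.3: A = zy² = 1.3×1.92² = 4.792 m²; P = 2y√(1+z²) = 2×1.92×1.64 = 6.298 m. Hydraulic radius R = A/P = 4.792/6.298 = 0.7609 m. Q_B = (1/0.035)·4.792·0.7609^(2/3)·√0.01493 = 13.94 m³/s.
Q_A = 36.23 m³/s vs Q_B = 13.94 m³/s, so channel A carries more.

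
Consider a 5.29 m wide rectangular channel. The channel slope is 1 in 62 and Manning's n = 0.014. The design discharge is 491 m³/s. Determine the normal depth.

Manning's equation rearranged: A R^(2/3) = nQ / (1·√S) = 0.014 × 491 / (√0.01613) = 54.13.
At y = 5.06 m: A R^(2/3) = 38.68 — low.
At y = 6.68 m: A R^(2/3) = 54.11 — close enough.

y_n = 6.68 m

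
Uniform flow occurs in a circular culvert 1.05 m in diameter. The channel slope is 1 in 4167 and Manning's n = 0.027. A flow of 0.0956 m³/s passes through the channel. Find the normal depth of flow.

y_n = 0.506 m

Manning's equation rearranged: A R^(2/3) = nQ / (1·√S) = 0.027 × 0.0956 / (√0.00024) = 0.1666.
Trying y = 0.363 m: A R^(2/3) = 0.0912 — too small.
Trying y = 0.548 m: A R^(2/3) = 0.1908 — too large.
Trying y = 0.506 m: A R^(2/3) = 0.1666 — matches.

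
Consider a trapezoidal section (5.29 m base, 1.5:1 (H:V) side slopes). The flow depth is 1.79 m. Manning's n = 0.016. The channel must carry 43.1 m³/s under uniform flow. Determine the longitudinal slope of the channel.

S = 0.0018

With bottom width b = 5.29 m and side slope z = 1.5: A = (b + zy)y = (5.29 + 1.5×1.79)×1.79 = 14.28 m²; P = b + 2y√(1+z²) = 5.29 + 2×1.79×1.803 = 11.74 m.
Hydraulic radius R = A/P = 14.28/11.74 = 1.216 m.
From Manning's equation, S = [nQ / (1 A R^(2/3))]² = [0.016 × 43.1 / (1 × 14.28 × 1.216^(2/3))]² = 0.0018.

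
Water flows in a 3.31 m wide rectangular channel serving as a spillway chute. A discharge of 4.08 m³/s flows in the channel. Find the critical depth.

For a rectangular channel, critical depth y_c = (q²/g)^(1/3) where q = Q/b = 4.08/3.31 = 1.233 m²/s.
So y_c = (1.233²/9.81)^(1/3) = 0.537 m.

y_c = 0.537 m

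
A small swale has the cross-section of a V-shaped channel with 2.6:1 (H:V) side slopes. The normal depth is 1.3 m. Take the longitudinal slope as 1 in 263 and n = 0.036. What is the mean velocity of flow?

V = 1.23 m/s

For a triangular section with side slope z = 2.6: A = zy² = 2.6×1.3² = 4.394 m²; P = 2y√(1+z²) = 2×1.3×2.786 = 7.243 m.
Hydraulic radius R = A/P = 4.394/7.243 = 0.6067 m.
From Manning's equation, V = (1/n) R^(2/3) S^(1/2) = (1/0.036) × 0.6067^(2/3) × 0.003802^(1/2) = 1.23 m/s.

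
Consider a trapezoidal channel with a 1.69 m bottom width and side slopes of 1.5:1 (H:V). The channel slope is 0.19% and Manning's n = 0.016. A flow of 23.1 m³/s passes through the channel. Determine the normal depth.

Manning's equation rearranged: A R^(2/3) = nQ / (1·√S) = 0.016 × 23.1 / (√0.0019) = 8.479.
At y = 1.62 m: A R^(2/3) = 6.158 — too small.
At y = 2.29 m: A R^(2/3) = 13.1 — too large.
At y = 1.88 m: A R^(2/3) = 8.486 — close enough.

y_n = 1.88 m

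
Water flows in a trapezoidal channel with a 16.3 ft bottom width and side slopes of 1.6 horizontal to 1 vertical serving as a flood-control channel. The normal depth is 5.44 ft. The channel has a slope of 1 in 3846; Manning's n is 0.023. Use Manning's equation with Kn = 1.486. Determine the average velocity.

V = 2.49 ft/s

With bottom width b = 16.3 ft and side slope z = 1.6: A = (b + zy)y = (16.3 + 1.6×5.44)×5.44 = 136 ft²; P = b + 2y√(1+z²) = 16.3 + 2×5.44×1.887 = 36.83 ft.
Hydraulic radius R = A/P = 136/36.83 = 3.693 ft.
From Manning's equation, V = (1.486/n) R^(2/3) S^(1/2) = (1.486/0.023) × 3.693^(2/3) × 0.00026^(1/2) = 2.49 ft/s.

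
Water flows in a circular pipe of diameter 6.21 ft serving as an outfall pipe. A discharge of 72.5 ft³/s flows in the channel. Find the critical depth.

At critical depth, Q² T / (g A³) = 1, i.e. A³/T = Q²/g = 72.5²/32.2 = 163.2.
At y = 1.53 ft: A³/T = 36.47 — low.
At y = 2.59 ft: A³/T = 279.4 — high.
At y = 2.25 ft: A³/T = 162.7 — close enough.

y_c = 2.25 ft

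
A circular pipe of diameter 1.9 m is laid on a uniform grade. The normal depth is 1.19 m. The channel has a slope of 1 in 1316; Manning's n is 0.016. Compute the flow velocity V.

For a circular section of diameter D = 1.9 m at depth y = 1.19 m, the central angle is θ = 2 arccos(1 − 2y/D) = 3.652 rad. Then A = (D²/8)(θ − sin θ) = 1.869 m² and P = Dθ/2 = 3.47 m.
Hydraulic radius R = A/P = 1.869/3.47 = 0.5386 m.
From Manning's equation, V = (1/n) R^(2/3) S^(1/2) = (1/0.016) × 0.5386^(2/3) × 0.0007599^(1/2) = 1.14 m/s.

V = 1.14 m/s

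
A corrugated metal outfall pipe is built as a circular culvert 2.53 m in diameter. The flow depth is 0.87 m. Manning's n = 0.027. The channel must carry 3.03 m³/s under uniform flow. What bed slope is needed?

S = 0.00754

For a circular section of diameter D = 2.53 m at depth y = 0.87 m, the central angle is θ = 2 arccos(1 − 2y/D) = 2.506 rad. Then A = (D²/8)(θ − sin θ) = 1.531 m² and P = Dθ/2 = 3.171 m.
Hydraulic radius R = A/P = 1.531/3.171 = 0.4828 m.
From Manning's equation, S = [nQ / (1 A R^(2/3))]² = [0.027 × 3.03 / (1 × 1.531 × 0.4828^(2/3))]² = 0.00754.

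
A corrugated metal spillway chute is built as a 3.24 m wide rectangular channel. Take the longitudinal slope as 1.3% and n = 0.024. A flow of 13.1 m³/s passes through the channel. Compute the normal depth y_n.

y_n = 1.12 m

Manning's equation rearranged: A R^(2/3) = nQ / (1·√S) = 0.024 × 13.1 / (√0.013) = 2.757.
Try y = 1.32 m: A R^(2/3) = 3.459 — over.
Try y = 0.9 m: A R^(2/3) = 2.025 — short.
Try y = 1.12 m: A R^(2/3) = 2.757 — ≈ 2.757.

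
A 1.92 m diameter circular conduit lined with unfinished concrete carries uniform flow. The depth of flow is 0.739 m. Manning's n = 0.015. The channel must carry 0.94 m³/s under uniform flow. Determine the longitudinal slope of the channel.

For a circular section of diameter D = 1.92 m at depth y = 0.739 m, the central angle is θ = 2 arccos(1 − 2y/D) = 2.677 rad. Then A = (D²/8)(θ − sin θ) = 1.027 m² and P = Dθ/2 = 2.57 m.
Hydraulic radius R = A/P = 1.027/2.57 = 0.3997 m.
From Manning's equation, S = [nQ / (1 A R^(2/3))]² = [0.015 × 0.94 / (1 × 1.027 × 0.3997^(2/3))]² = 0.00064.

S = 0.00064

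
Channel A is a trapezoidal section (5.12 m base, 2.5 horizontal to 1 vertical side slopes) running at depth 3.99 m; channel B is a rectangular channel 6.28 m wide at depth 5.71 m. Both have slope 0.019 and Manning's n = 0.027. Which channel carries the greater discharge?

channel A

Channel A: With bottom width b = 5.12 m and side slope z = 2.5: A = (b + zy)y = (5.12 + 2.5×3.99)×3.99 = 60.23 m²; P = b + 2y√(1+z²) = 5.12 + 2×3.99×2.693 = 26.61 m. Hydraulic radius R = A/P = 60.23/26.61 = 2.264 m. Q_A = (1/0.027)·60.23·2.264^(2/3)·√0.019 = 530.1 m³/s.
Channel B: Flow area A = b·y = 6.28 × 5.71 = 35.86 m². Wetted perimeter P = b + 2y = 6.28 + 2×5.71 = 17.7 m. Hydraulic radius R = A/P = 35.86/17.7 = 2.026 m. Q_B = (1/0.027)·35.86·2.026^(2/3)·√0.019 = 293.1 m³/s.
Q_A = 530.1 m³/s vs Q_B = 293.1 m³/s, so channel A carries more.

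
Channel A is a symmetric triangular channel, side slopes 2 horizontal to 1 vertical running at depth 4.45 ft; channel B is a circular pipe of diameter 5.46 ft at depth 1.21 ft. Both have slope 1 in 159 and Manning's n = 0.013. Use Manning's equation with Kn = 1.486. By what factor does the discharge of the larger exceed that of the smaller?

Channel A: For a triangular section with side slope z = 2: A = zy² = 2×4.45² = 39.61 ft²; P = 2y√(1+z²) = 2×4.45×2.236 = 19.9 ft. Hydraulic radius R = A/P = 39.61/19.9 = 1.99 ft. Q_A = (1.486/0.013)·39.61·1.99^(2/3)·√0.006289 = 568 ft³/s.
Channel B: For a circular section of diameter D = 5.46 ft at depth y = 1.21 ft, the central angle is θ = 2 arccos(1 − 2y/D) = 1.961 rad. Then A = (D²/8)(θ − sin θ) = 3.859 ft² and P = Dθ/2 = 5.352 ft. Hydraulic radius R = A/P = 3.859/5.352 = 0.721 ft. Q_B = (1.486/0.013)·3.859·0.721^(2/3)·√0.006289 = 28.13 ft³/s.
The larger discharge is 568 ft³/s and the smaller is 28.13 ft³/s; the ratio is 20.2.

20.2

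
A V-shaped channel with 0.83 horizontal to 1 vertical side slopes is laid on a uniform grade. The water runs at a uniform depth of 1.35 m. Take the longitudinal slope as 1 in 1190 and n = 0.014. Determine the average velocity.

For a triangular section with side slope z = 0.83: A = zy² = 0.83×1.35² = 1.513 m²; P = 2y√(1+z²) = 2×1.35×1.3 = 3.509 m.
Hydraulic radius R = A/P = 1.513/3.509 = 0.4311 m.
From Manning's equation, V = (1/n) R^(2/3) S^(1/2) = (1/0.014) × 0.4311^(2/3) × 0.0008403^(1/2) = 1.18 m/s.

V = 1.18 m/s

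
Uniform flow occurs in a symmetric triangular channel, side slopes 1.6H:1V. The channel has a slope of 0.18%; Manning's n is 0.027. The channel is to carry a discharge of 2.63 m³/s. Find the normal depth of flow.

y_n = 1.26 m

Manning's equation rearranged: A R^(2/3) = nQ / (1·√S) = 0.027 × 2.63 / (√0.0018) = 1.674.
Trying y = 1.46 m: A R^(2/3) = 2.477 — too large.
Trying y = 1.26 m: A R^(2/3) = 1.672 — close enough.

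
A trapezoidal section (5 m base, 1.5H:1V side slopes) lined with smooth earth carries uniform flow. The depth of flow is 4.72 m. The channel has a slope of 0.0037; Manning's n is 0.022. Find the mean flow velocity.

V = 5.21 m/s

With bottom width b = 5 m and side slope z = 1.5: A = (b + zy)y = (5 + 1.5×4.72)×4.72 = 57.02 m²; P = b + 2y√(1+z²) = 5 + 2×4.72×1.803 = 22.02 m.
Hydraulic radius R = A/P = 57.02/22.02 = 2.59 m.
From Manning's equation, V = (1/n) R^(2/3) S^(1/2) = (1/0.022) × 2.59^(2/3) × 0.0037^(1/2) = 5.21 m/s.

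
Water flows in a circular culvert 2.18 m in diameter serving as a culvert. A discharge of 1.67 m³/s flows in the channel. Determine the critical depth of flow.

At critical depth, Q² T / (g A³) = 1, i.e. A³/T = Q²/g = 1.67²/9.81 = 0.2843.
Trying y = 0.693 m: A³/T = 0.5232 — too large.
Trying y = 0.592 m: A³/T = 0.284 — ≈ 0.2843.

y_c = 0.592 m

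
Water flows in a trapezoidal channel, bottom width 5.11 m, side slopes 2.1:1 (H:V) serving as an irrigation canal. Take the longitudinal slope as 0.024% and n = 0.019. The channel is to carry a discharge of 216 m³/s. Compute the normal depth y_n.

Manning's equation rearranged: A R^(2/3) = nQ / (1·√S) = 0.019 × 216 / (√0.00024) = 264.9.
Try y = 4.48 m: A R^(2/3) = 120 — too small.
Try y = 7.28 m: A R^(2/3) = 362.2 — too large.
Try y = 6.36 m: A R^(2/3) = 264.8 — ≈ 264.9.

y_n = 6.36 m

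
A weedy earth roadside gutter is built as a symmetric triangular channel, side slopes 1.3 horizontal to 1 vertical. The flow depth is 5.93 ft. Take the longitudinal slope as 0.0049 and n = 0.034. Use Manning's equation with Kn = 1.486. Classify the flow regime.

subcritical

For a triangular section with side slope z = 1.3: A = zy² = 1.3×5.93² = 45.71 ft²; P = 2y√(1+z²) = 2×5.93×1.64 = 19.45 ft.
Hydraulic radius R = A/P = 45.71/19.45 = 2.35 ft.
V = (1.486/n) R^(2/3) √S = (1.486/0.034) × 2.35^(2/3) × √0.0049 = 5.408 ft/s. Hydraulic depth D_h = A/T = 45.71/15.42 = 2.965 ft.
Froude number Fr = V/√(g·D_h) = 5.408/√(32.2×2.965) = 0.553, which is less than 1, so the flow is subcritical.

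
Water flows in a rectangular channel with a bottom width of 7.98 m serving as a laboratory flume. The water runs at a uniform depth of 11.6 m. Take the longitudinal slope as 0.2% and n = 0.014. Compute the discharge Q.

Q = 611 m³/s

Flow area A = b·y = 7.98 × 11.6 = 92.57 m². Wetted perimeter P = b + 2y = 7.98 + 2×11.6 = 31.18 m.
Hydraulic radius R = A/P = 92.57/31.18 = 2.969 m.
Manning's equation: Q = (1/n) A R^(2/3) S^(1/2) = (1/0.014) × 92.57 × 2.969^(2/3) × 0.002^(1/2) = 611 m³/s.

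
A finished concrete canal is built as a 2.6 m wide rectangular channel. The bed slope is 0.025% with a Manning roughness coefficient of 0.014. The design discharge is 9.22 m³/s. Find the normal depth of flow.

Manning's equation rearranged: A R^(2/3) = nQ / (1·√S) = 0.014 × 9.22 / (√0.00025) = 8.164.
At y = 3.76 m: A R^(2/3) = 9.553 — over.
At y = 2.47 m: A R^(2/3) = 5.77 — short.
At y = 3.29 m: A R^(2/3) = 8.161 — close enough.

y_n = 3.29 m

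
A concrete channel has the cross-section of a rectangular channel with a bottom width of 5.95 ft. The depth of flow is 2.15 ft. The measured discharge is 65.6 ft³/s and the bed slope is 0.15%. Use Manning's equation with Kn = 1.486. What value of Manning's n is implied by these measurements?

n = 0.013

Flow area A = b·y = 5.95 × 2.15 = 12.79 ft². Wetted perimeter P = b + 2y = 5.95 + 2×2.15 = 10.25 ft.
Hydraulic radius R = A/P = 12.79/10.25 = 1.248 ft.
Rearranging Manning's equation: n = (1.486/Q) A R^(2/3) S^(1/2) = (1.486/65.6) × 12.79 × 1.248^(2/3) × √0.0015 = 0.013.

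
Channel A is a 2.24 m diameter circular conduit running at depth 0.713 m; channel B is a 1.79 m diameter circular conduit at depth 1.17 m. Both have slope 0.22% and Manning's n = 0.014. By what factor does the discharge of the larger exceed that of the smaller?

1.91

Channel A: For a circular section of diameter D = 2.24 m at depth y = 0.713 m, the central angle is θ = 2 arccos(1 − 2y/D) = 2.398 rad. Then A = (D²/8)(θ − sin θ) = 1.079 m² and P = Dθ/2 = 2.686 m. Hydraulic radius R = A/P = 1.079/2.686 = 0.4019 m. Q_A = (1/0.014)·1.079·0.4019^(2/3)·√0.0022 = 1.969 m³/s.
Channel B: For a circular section of diameter D = 1.79 m at depth y = 1.17 m, the central angle is θ = 2 arccos(1 − 2y/D) = 3.766 rad. Then A = (D²/8)(θ − sin θ) = 1.743 m² and P = Dθ/2 = 3.371 m. Hydraulic radius R = A/P = 1.743/3.371 = 0.517 m. Q_B = (1/0.014)·1.743·0.517^(2/3)·√0.0022 = 3.761 m³/s.
The larger discharge is 3.761 m³/s and the smaller is 1.969 m³/s; the ratio is 1.91.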